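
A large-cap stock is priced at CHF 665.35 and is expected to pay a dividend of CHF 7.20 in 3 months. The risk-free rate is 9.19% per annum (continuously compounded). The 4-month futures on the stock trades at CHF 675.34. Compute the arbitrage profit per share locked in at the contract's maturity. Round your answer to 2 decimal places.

CHF 3.45 per share

PV(dividends) I = 7.20·e^(−0.0919·3/12) = 7.0365
Fair futures F* = (S − I)·e^(rT) = (665.35 − 7.0365)·e^0.030633 = 658.3135 × 1.031107 = 678.7917
Market CHF 675.34 < fair 678.7917: forward underpriced → reverse cash-and-carry (short the stock, invest proceeds at r, pay the dividends, go long the forward).
Profit at T = |F_mkt − F*| = |675.34 − 678.7917| = CHF 3.45 per share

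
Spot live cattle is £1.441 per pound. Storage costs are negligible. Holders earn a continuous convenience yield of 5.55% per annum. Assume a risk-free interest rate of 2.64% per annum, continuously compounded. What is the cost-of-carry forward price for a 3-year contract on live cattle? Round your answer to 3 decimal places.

Net carry = r + u − y = 0.0264 + 0.0000 − 0.0555 = -0.0291
F = S·e^((r+u−y)T) = 1.441 · e^(-0.0291 × 3) = 1.441 · e^-0.087300
= 1.441 × 0.916402 = £1.321 per pound

£1.321 per pound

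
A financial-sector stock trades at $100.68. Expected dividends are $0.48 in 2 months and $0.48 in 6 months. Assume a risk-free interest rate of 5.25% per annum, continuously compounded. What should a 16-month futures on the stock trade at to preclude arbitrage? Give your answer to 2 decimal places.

$106.97

PV(dividends) I = 0.48·e^(−0.0525·2/12) + 0.48·e^(−0.0525·6/12)
I = 0.4758 + 0.4676 = 0.9434
F = (S − I)·e^(rT) = (100.68 − 0.9434) · e^(0.0525·16/12)
= 99.7366 · e^0.070000 = 99.7366 × 1.072508 = $106.97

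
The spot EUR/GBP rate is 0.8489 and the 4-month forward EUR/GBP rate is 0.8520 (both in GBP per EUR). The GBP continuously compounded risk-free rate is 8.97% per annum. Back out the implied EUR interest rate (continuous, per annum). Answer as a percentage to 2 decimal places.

F = S·e^((r_GBP − r_EUR)T) ⇒ r_EUR = r_GBP − ln(F/S)/T
ln(0.8520/0.8489) = 0.003645; /(4/12) = 0.010935
r_EUR = 0.0897 − 0.010935 = 0.078765
r_EUR = 7.88%

7.88%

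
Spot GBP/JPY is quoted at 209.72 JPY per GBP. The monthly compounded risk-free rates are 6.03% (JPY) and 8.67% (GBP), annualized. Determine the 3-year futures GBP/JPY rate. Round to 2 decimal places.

By covered interest parity, F = S · (1+r_JPY/12)^(12T) / (1+r_GBP/12)^(12T)
= 209.72 × 1.197753 / 1.295847 = 209.72 × 0.924301
F = 193.84 JPY per GBP

193.84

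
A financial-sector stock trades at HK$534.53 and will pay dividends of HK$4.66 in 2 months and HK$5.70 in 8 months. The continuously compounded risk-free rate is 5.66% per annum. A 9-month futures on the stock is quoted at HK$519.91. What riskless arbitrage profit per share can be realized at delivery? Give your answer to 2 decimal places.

PV(dividends) I = 4.66·e^(−0.0566·2/12) + 5.70·e^(−0.0566·8/12) = 10.1052
Fair futures F* = (S − I)·e^(rT) = (534.53 − 10.1052)·e^0.042450 = 524.4248 × 1.043364 = 547.1660
Market HK$519.91 < fair 547.1660: forward underpriced → reverse cash-and-carry (short the stock, invest proceeds at r, pay the dividends, go long the forward).
Profit at T = |F_mkt − F*| = |519.91 − 547.1660| = HK$27.26 per share

HK$27.26 per share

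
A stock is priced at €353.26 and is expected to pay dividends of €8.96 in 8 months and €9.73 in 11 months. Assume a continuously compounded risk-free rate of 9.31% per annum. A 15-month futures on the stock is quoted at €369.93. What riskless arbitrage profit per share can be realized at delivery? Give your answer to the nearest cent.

PV(dividends) I = 8.96·e^(−0.0931·8/12) + 9.73·e^(−0.0931·11/12) = 17.3549
Fair futures F* = (S − I)·e^(rT) = (353.26 − 17.3549)·e^0.116375 = 335.9051 × 1.123417 = 377.3615
Market €369.93 < fair 377.3615: forward underpriced → reverse cash-and-carry (short the stock, invest proceeds at r, pay the dividends, go long the forward).
Profit at T = |F_mkt − F*| = |369.93 − 377.3615| = €7.43 per share

€7.43 per share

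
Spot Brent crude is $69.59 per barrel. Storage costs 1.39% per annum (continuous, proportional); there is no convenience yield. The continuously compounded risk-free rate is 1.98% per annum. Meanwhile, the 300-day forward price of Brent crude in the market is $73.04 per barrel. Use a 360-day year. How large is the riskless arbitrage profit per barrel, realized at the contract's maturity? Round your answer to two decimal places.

Fair forward: F* = S·e^(carry·T), with carry = (r + u) = 0.0198 + 0.0139 = 0.0337
F* = 69.59 · e^(0.0337 × 300/360) = 69.59 · e^0.028083 = 69.59 × 1.028481 = $71.5720
Market $73.04 > fair $71.5720: forward overpriced → cash-and-carry (buy spot, short the forward).
At maturity, profit = |F_mkt − F*| = |73.04 − 71.5720| = $1.47 per barrel

$1.47 per barrel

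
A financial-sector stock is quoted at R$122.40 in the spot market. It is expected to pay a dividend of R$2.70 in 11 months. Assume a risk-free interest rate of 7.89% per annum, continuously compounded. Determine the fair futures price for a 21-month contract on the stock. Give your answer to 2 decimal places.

R$137.64

PV(dividends) I = 2.70·e^(−0.0789·11/12)
I = 2.5116
F = (S − I)·e^(rT) = (122.40 − 2.5116) · e^(0.0789·21/12)
= 119.8884 · e^0.138075 = 119.8884 × 1.148062 = R$137.64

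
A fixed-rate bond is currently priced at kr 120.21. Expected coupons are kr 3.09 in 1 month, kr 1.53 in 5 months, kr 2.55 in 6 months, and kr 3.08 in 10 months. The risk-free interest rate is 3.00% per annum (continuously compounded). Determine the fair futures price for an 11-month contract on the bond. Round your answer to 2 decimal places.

kr 113.17

PV(coupons) I = 3.09·e^(−0.0300·1/12) + 1.53·e^(−0.0300·5/12) + 2.55·e^(−0.0300·6/12) + 3.08·e^(−0.0300·10/12)
I = 3.0823 + 1.5110 + 2.5120 + 3.0040 = 10.1093
F = (S − I)·e^(rT) = (120.21 − 10.1093) · e^(0.0300·11/12)
= 110.1007 · e^0.027500 = 110.1007 × 1.027882 = kr 113.17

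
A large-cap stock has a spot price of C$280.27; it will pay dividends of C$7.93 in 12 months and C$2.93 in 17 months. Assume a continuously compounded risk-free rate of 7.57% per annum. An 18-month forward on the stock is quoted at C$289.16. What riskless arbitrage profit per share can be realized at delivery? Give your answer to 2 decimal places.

PV(dividends) I = 7.93·e^(−0.0757·12/12) + 2.93·e^(−0.0757·17/12) = 9.9839
Fair forward F* = (S − I)·e^(rT) = (280.27 − 9.9839)·e^0.113550 = 270.2861 × 1.120248 = 302.7875
Market C$289.16 < fair 302.7875: forward underpriced → reverse cash-and-carry (short the stock, invest proceeds at r, pay the dividends, go long the forward).
Profit at T = |F_mkt − F*| = |289.16 − 302.7875| = C$13.63 per share

C$13.63 per share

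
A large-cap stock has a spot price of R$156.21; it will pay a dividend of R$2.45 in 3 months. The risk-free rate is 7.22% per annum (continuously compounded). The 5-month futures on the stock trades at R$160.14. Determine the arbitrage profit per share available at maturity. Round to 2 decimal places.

PV(dividends) I = 2.45·e^(−0.0722·3/12) = 2.4062
Fair futures F* = (S − I)·e^(rT) = (156.21 − 2.4062)·e^0.030083 = 153.8038 × 1.030540 = 158.5010
Market R$160.14 > fair 158.5010: forward overpriced → cash-and-carry (borrow at r, buy the stock and collect the dividends, short the forward).
Profit at T = |F_mkt − F*| = |160.14 − 158.5010| = R$1.64 per share

R$1.64 per share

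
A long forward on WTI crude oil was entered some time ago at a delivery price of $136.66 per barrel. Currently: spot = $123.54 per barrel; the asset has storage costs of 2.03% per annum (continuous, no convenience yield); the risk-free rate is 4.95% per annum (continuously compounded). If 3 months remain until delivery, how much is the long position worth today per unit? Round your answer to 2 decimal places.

-$10.81 per barrel

Current fair forward for the remaining 3 months: F = S·e^((r + u)·T), (r + u) = 0.0495 + 0.0203 = 0.0698
F = 123.54 · e^(0.0698 × 3/12) = 123.54 × 1.017603 = 125.7147
Value of long forward = (F − K)·e^(−rT) = (125.7147 − 136.66) · e^(−0.0495·3/12)
= -10.9453 × 0.987701 = -10.81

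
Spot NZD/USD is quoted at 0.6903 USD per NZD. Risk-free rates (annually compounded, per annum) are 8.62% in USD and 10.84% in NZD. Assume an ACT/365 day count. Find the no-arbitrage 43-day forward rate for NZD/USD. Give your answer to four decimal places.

By covered interest parity, F = S · (1+r_USD)^T / (1+r_NZD)^T
= 0.6903 × 1.009789 / 1.012198 = 0.6903 × 0.997620
F = 0.6887 USD per NZD

0.6887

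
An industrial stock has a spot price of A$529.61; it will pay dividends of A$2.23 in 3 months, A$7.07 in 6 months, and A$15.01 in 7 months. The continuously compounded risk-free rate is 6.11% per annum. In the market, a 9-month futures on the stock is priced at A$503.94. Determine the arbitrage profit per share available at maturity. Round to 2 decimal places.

PV(dividends) I = 2.23·e^(−0.0611·3/12) + 7.07·e^(−0.0611·6/12) + 15.01·e^(−0.0611·7/12) = 23.5379
Fair futures F* = (S − I)·e^(rT) = (529.61 − 23.5379)·e^0.045825 = 506.0721 × 1.046891 = 529.8023
Market A$503.94 < fair 529.8023: forward underpriced → reverse cash-and-carry (short the stock, invest proceeds at r, pay the dividends, go long the forward).
Profit at T = |F_mkt − F*| = |503.94 − 529.8023| = A$25.86 per share

A$25.86 per share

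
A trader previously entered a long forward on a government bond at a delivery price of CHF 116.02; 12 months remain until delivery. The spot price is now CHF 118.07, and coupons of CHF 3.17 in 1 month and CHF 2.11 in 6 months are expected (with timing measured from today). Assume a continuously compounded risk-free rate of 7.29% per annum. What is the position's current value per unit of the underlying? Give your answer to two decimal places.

PV(remaining coupons) I = 3.17·e^(−0.0729·1/12) + 2.11·e^(−0.0729·6/12) = 5.1853
Current forward F = (S − I)·e^(rT) = (118.07 − 5.1853)·e^(0.0729·12/12) = 112.8847 × 1.075623 = 121.4214
Value (long) = (F − K)·e^(−rT) = (121.4214 − 116.02) × 0.929694 = 5.0216
Value = CHF 5.02

CHF 5.02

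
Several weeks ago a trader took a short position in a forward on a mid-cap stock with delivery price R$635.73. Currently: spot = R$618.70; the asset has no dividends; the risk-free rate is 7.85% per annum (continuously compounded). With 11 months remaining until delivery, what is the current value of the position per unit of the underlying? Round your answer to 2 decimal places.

Current fair forward for the remaining 11 months: F = S·e^(r·T), r = 0.0785
F = 618.70 · e^(0.0785 × 11/12) = 618.70 × 1.074611 = 664.8618
Value of long forward = (F − K)·e^(−rT) = (664.8618 − 635.73) · e^(−0.0785·11/12)
= 29.1318 × 0.930570 = 27.11
Short position value = −(long value) = -R$27.11

-R$27.11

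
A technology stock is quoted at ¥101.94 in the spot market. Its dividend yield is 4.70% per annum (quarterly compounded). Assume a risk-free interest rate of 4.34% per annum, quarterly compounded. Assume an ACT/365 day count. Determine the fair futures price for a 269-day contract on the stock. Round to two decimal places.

F = S · (1+r/4)^(4T) / (1+q/4)^(4T)
= 101.94 × 1.032324 / 1.035036 = 101.94 × 0.997380
F = ¥101.67

¥101.67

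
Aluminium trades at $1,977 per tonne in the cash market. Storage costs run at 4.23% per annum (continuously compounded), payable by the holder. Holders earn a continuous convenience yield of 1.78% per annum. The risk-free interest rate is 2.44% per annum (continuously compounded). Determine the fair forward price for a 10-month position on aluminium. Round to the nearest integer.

$2,059 per tonne

Net carry = r + u − y = 0.0244 + 0.0423 − 0.0178 = 0.0489
F = S·e^((r+u−y)T) = 1977 · e^(0.0489 × 10/12) = 1977 · e^0.040750
= 1977 × 1.041592 = $2,059 per tonne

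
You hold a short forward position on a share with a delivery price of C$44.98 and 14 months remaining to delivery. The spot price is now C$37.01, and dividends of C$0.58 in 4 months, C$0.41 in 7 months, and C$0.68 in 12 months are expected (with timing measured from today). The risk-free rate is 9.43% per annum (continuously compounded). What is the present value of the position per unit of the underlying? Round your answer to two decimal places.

PV(remaining dividends) I = 0.58·e^(−0.0943·4/12) + 0.41·e^(−0.0943·7/12) + 0.68·e^(−0.0943·12/12) = 1.5689
Current forward F = (S − I)·e^(rT) = (37.01 − 1.5689)·e^(0.0943·14/12) = 35.4411 × 1.116297 = 39.5628
Value (long) = (F − K)·e^(−rT) = (39.5628 − 44.98) × 0.895819 = -4.8528
Short position value = −(long value) = C$4.85

C$4.85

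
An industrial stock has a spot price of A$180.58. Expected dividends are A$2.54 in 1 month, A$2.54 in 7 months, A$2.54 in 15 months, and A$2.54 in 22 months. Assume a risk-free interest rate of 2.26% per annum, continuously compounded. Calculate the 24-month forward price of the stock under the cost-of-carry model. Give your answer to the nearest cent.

A$178.52

PV(dividends) I = 2.54·e^(−0.0226·1/12) + 2.54·e^(−0.0226·7/12) + 2.54·e^(−0.0226·15/12) + 2.54·e^(−0.0226·22/12)
I = 2.5352 + 2.5067 + 2.4692 + 2.4369 = 9.9480
F = (S − I)·e^(rT) = (180.58 − 9.9480) · e^(0.0226·24/12)
= 170.6320 · e^0.045200 = 170.6320 × 1.046237 = A$178.52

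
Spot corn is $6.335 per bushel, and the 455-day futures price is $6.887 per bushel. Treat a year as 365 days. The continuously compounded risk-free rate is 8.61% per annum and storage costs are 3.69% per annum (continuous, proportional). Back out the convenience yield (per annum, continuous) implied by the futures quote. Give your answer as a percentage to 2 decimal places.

5.60%

F = S·e^((r+u−y)T) ⇒ (r+u−y) = ln(F/S)/T
ln(6.887/6.335) = 0.083546; /T ⇒ 0.067020
y = r + u − ln(F/S)/T = 0.0861 + 0.0369 − 0.067020 = 0.055980
y = 5.60%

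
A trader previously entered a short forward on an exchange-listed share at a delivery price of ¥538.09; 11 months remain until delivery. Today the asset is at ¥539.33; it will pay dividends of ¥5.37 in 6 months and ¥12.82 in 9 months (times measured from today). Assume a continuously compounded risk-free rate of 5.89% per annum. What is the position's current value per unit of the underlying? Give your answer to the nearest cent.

PV(remaining dividends) I = 5.37·e^(−0.0589·6/12) + 12.82·e^(−0.0589·9/12) = 17.4802
Current forward F = (S − I)·e^(rT) = (539.33 − 17.4802)·e^(0.0589·11/12) = 521.8498 × 1.055476 = 550.7999
Value (long) = (F − K)·e^(−rT) = (550.7999 − 538.09) × 0.947440 = 12.0419
Short position value = −(long value) = -¥12.04

-¥12.04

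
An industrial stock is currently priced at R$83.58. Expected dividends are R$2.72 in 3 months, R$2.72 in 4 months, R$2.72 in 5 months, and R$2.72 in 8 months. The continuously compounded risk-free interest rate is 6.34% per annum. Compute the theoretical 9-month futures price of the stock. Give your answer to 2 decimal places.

PV(dividends) I = 2.72·e^(−0.0634·3/12) + 2.72·e^(−0.0634·4/12) + 2.72·e^(−0.0634·5/12) + 2.72·e^(−0.0634·8/12)
I = 2.6772 + 2.6631 + 2.6491 + 2.6074 = 10.5968
F = (S − I)·e^(rT) = (83.58 − 10.5968) · e^(0.0634·9/12)
= 72.9832 · e^0.047550 = 72.9832 × 1.048699 = R$76.54

R$76.54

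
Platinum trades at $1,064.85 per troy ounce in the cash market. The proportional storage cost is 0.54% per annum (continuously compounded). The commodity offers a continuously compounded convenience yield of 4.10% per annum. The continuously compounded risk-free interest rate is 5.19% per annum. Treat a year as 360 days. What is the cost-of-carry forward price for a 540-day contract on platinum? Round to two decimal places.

Net carry = r + u − y = 0.0519 + 0.0054 − 0.0410 = 0.0163
F = S·e^((r+u−y)T) = 1064.85 · e^(0.0163 × 540/360) = 1064.85 · e^0.02445000
= 1064.85 × 1.02475135 = $1,091.21 per troy ounce

$1,091.21 per troy ounce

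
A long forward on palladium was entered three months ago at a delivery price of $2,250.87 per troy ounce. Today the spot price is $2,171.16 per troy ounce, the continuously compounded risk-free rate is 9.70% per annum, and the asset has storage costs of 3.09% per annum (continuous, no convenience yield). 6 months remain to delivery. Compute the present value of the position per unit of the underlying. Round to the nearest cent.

$60.66 per troy ounce

Current fair forward for the remaining 6 months: F = S·e^((r + u)·T), (r + u) = 0.0970 + 0.0309 = 0.1279
F = 2171.16 · e^(0.1279 × 6/12) = 2171.16 × 1.06603910 = 2314.5415
Value of long forward = (F − K)·e^(−rT) = (2314.5415 − 2250.87) · e^(−0.0970·6/12)
= 63.6715 × 0.95265734 = 60.66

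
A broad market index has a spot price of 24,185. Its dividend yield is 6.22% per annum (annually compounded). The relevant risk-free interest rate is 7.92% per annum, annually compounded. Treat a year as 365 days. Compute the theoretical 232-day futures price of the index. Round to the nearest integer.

24,430

F = S · (1+r)^T / (1+q)^T
= 24185 × 1.049639 / 1.039100 = 24185 × 1.010142
F = 24,430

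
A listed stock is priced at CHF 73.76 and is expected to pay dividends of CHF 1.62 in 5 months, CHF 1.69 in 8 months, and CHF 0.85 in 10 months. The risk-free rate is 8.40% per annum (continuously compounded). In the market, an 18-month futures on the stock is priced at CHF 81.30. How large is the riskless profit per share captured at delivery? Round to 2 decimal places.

PV(dividends) I = 1.62·e^(−0.0840·5/12) + 1.69·e^(−0.0840·8/12) + 0.85·e^(−0.0840·10/12) = 3.9548
Fair futures F* = (S − I)·e^(rT) = (73.76 − 3.9548)·e^0.126000 = 69.8052 × 1.134282 = 79.1788
Market CHF 81.30 > fair 79.1788: forward overpriced → cash-and-carry (borrow at r, buy the stock and collect the dividends, short the forward).
Profit at T = |F_mkt − F*| = |81.30 − 79.1788| = CHF 2.12 per share

CHF 2.12 per share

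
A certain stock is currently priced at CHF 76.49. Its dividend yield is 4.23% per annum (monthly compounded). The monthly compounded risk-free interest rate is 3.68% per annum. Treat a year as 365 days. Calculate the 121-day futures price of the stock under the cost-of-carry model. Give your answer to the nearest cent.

F = S · (1+r/12)^(12T) / (1+q/12)^(12T)
= 76.49 × 1.012255 / 1.014097 = 76.49 × 0.998184
F = CHF 76.35

CHF 76.35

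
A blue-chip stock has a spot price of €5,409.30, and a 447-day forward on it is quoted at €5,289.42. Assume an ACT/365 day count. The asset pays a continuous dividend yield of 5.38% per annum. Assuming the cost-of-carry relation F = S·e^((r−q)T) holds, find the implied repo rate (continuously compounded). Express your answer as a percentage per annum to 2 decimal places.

From F = S·e^((r−q)T): (r − q) = ln(F/S)/T
ln(5289.42/5409.30) = ln(0.977838) = -0.022411
(r − q) = -0.022411 / (447/365) = -0.018300
r = ln(F/S)/T + q = -0.018300 + 0.0538 = 0.035500
r = 3.55%

3.55%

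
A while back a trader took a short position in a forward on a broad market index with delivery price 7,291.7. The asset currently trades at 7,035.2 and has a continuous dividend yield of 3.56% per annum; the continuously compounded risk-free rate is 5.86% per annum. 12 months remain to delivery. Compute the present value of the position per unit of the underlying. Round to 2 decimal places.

87.53

Current fair forward for the remaining 12 months: F = S·e^((r − q)·T), (r − q) = 0.0586 − 0.0356 = 0.0230
F = 7035.2 · e^(0.0230 × 12/12) = 7035.2 × 1.02326654 = 7198.8848
Value of long forward = (F − K)·e^(−rT) = (7198.8848 − 7291.7) · e^(−0.0586·12/12)
= -92.8152 × 0.94308393 = -87.53
Short position value = −(long value) = 87.53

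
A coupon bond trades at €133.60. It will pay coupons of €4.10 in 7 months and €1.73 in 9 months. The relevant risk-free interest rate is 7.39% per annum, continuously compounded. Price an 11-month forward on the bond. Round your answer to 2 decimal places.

€137.01

PV(coupons) I = 4.10·e^(−0.0739·7/12) + 1.73·e^(−0.0739·9/12)
I = 3.9270 + 1.6367 = 5.5637
F = (S − I)·e^(rT) = (133.60 − 5.5637) · e^(0.0739·11/12)
= 128.0363 · e^0.067742 = 128.0363 × 1.070089 = €137.01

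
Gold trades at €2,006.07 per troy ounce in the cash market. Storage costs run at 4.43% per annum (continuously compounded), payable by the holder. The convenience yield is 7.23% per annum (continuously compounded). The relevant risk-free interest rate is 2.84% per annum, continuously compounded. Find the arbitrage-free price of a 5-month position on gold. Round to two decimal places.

Net carry = r + u − y = 0.0284 + 0.0443 − 0.0723 = 0.0004
F = S·e^((r+u−y)T) = 2006.07 · e^(0.0004 × 5/12) = 2006.07 · e^0.00016667
= 2006.07 × 1.00016668 = €2,006.40 per troy ounce

€2,006.40 per troy ounce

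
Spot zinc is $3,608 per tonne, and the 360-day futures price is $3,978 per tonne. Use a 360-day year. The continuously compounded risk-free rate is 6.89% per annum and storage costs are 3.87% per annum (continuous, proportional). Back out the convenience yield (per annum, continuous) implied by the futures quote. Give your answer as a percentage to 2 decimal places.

F = S·e^((r+u−y)T) ⇒ (r+u−y) = ln(F/S)/T
ln(3978/3608) = 0.097626; /T ⇒ 0.097626
y = r + u − ln(F/S)/T = 0.0689 + 0.0387 − 0.097626 = 0.009974
y = 1.00%

1.00%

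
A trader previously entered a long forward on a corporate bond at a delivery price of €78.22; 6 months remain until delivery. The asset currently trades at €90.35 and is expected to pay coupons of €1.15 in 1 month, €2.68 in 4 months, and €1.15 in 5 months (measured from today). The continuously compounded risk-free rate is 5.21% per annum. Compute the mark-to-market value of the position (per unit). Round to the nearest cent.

PV(remaining coupons) I = 1.15·e^(−0.0521·1/12) + 2.68·e^(−0.0521·4/12) + 1.15·e^(−0.0521·5/12) = 4.9042
Current forward F = (S − I)·e^(rT) = (90.35 − 4.9042)·e^(0.0521·6/12) = 85.4458 × 1.026392 = 87.7009
Value (long) = (F − K)·e^(−rT) = (87.7009 − 78.22) × 0.974286 = 9.2371
Value = €9.24

€9.24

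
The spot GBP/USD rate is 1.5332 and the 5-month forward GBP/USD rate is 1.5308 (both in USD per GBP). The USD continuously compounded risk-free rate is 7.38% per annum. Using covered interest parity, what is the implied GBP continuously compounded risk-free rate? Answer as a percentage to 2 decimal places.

F = S·e^((r_USD − r_GBP)T) ⇒ r_GBP = r_USD − ln(F/S)/T
ln(1.5308/1.5332) = -0.001567; /(5/12) = -0.003761
r_GBP = 0.0738 + 0.003761 = 0.077561
r_GBP = 7.76%

7.76%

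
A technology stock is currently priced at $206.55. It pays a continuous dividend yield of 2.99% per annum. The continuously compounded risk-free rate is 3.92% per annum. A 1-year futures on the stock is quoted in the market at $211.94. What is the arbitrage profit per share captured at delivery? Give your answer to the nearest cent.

Fair futures: F* = S·e^(carry·T), with carry = (r − q) = 0.0392 − 0.0299 = 0.0093
F* = 206.55 · e^(0.0093 × 1) = 206.55 · e^0.009300 = 206.55 × 1.009343 = $208.4798
Market $211.94 > fair $208.4798: forward overpriced → cash-and-carry (buy spot, short the forward).
At maturity, profit = |F_mkt − F*| = |211.94 − 208.4798| = $3.46 per share

$3.46 per share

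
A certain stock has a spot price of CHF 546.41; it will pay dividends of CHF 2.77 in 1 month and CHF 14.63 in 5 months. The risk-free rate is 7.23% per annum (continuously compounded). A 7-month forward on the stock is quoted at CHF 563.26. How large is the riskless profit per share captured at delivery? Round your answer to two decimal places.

PV(dividends) I = 2.77·e^(−0.0723·1/12) + 14.63·e^(−0.0723·5/12) = 16.9492
Fair forward F* = (S − I)·e^(rT) = (546.41 − 16.9492)·e^0.042175 = 529.4608 × 1.043077 = 552.2684
Market CHF 563.26 > fair 552.2684: forward overpriced → cash-and-carry (borrow at r, buy the stock and collect the dividends, short the forward).
Profit at T = |F_mkt − F*| = |563.26 − 552.2684| = CHF 10.99 per share

CHF 10.99 per share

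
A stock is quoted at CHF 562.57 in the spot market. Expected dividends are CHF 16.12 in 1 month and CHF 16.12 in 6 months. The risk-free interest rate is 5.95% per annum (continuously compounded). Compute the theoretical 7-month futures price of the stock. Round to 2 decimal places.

PV(dividends) I = 16.12·e^(−0.0595·1/12) + 16.12·e^(−0.0595·6/12)
I = 16.0403 + 15.6475 = 31.6878
F = (S − I)·e^(rT) = (562.57 − 31.6878) · e^(0.0595·7/12)
= 530.8822 · e^0.034708 = 530.8822 × 1.035317 = CHF 549.63

CHF 549.63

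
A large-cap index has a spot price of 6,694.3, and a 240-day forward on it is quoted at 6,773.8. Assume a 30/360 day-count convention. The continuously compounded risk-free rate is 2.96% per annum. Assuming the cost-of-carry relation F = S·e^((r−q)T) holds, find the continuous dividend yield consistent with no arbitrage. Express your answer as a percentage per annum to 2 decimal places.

1.19%

From F = S·e^((r−q)T): (r − q) = ln(F/S)/T
ln(6773.8/6694.3) = ln(1.011876) = 0.011806
(r − q) = 0.011806 / (240/360) = 0.017709
q = r − ln(F/S)/T = 0.0296 − 0.017709 = 0.011891
q = 1.19%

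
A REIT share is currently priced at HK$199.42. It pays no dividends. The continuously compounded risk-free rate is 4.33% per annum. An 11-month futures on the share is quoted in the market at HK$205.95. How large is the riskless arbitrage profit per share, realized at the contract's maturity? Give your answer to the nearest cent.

HK$1.54 per share

Fair futures: F* = S·e^(carry·T), with carry = r = 0.0433
F* = 199.42 · e^(0.0433 × 11/12) = 199.42 · e^0.039692 = 199.42 × 1.040490 = HK$207.4945
Market HK$205.95 < fair HK$207.4945: forward underpriced → reverse cash-and-carry (short spot, go long the forward).
At maturity, profit = |F_mkt − F*| = |205.95 − 207.4945| = HK$1.54 per share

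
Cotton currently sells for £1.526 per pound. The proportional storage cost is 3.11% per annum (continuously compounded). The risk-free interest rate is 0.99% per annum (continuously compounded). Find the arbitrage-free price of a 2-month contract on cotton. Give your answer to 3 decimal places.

Net carry = r + u − y = 0.0099 + 0.0311 − 0.0000 = 0.0410
F = S·e^((r+u−y)T) = 1.526 · e^(0.0410 × 2/12) = 1.526 · e^0.006833
= 1.526 × 1.006856 = £1.536 per pound

£1.536 per pound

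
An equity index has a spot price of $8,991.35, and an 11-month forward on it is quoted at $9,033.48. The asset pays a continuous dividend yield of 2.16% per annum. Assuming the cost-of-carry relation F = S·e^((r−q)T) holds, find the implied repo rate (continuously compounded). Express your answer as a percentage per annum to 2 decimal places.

From F = S·e^((r−q)T): (r − q) = ln(F/S)/T
ln(9033.48/8991.35) = ln(1.004686) = 0.004675
(r − q) = 0.004675 / (11/12) = 0.005100
r = ln(F/S)/T + q = 0.005100 + 0.0216 = 0.026700
r = 2.67%

2.67%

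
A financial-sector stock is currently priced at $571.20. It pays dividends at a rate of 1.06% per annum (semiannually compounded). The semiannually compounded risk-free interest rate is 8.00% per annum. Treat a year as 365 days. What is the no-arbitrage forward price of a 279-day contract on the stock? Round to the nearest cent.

$601.61

F = S · (1+r/2)^(2T) / (1+q/2)^(2T)
= 571.20 × 1.061793 / 1.008114 = 571.20 × 1.053247
F = $601.61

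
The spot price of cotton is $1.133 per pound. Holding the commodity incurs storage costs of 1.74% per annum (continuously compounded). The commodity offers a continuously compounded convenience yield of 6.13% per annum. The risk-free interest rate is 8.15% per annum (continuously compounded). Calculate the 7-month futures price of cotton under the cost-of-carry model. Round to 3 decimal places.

Net carry = r + u − y = 0.0815 + 0.0174 − 0.0613 = 0.0376
F = S·e^((r+u−y)T) = 1.133 · e^(0.0376 × 7/12) = 1.133 · e^0.021933
= 1.133 × 1.022175 = $1.158 per pound

$1.158 per pound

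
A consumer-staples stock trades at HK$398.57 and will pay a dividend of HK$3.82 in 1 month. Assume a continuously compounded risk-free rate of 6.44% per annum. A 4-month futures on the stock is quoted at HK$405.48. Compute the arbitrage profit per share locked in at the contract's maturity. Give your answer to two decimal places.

HK$2.14 per share

PV(dividends) I = 3.82·e^(−0.0644·1/12) = 3.7996
Fair futures F* = (S − I)·e^(rT) = (398.57 − 3.7996)·e^0.021467 = 394.7704 × 1.021699 = 403.3365
Market HK$405.48 > fair 403.3365: forward overpriced → cash-and-carry (borrow at r, buy the stock and collect the dividends, short the forward).
Profit at T = |F_mkt − F*| = |405.48 − 403.3365| = HK$2.14 per share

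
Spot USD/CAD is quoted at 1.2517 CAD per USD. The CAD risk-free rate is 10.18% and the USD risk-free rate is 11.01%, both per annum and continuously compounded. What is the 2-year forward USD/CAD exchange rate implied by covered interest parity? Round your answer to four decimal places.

1.2311

F = S·e^((r_CAD − r_USD)T) = 1.2517 · e^((0.1018 − 0.1101) × 2)
= 1.2517 · e^-0.016600 = 1.2517 × 0.983537
F = 1.2311 CAD per USD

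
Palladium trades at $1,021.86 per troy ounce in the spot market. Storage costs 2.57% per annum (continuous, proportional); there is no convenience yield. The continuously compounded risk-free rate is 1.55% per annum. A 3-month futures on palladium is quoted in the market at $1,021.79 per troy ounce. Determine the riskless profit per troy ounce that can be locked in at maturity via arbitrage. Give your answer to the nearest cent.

Fair futures: F* = S·e^(carry·T), with carry = (r + u) = 0.0155 + 0.0257 = 0.0412
F* = 1021.86 · e^(0.0412 × 3/12) = 1021.86 · e^0.01030000 = 1021.86 × 1.01035323 = $1032.4396
Market $1021.79 < fair $1032.4396: forward underpriced → reverse cash-and-carry (short spot, go long the forward).
At maturity, profit = |F_mkt − F*| = |1021.79 − 1032.4396| = $10.65 per troy ounce

$10.65 per troy ounce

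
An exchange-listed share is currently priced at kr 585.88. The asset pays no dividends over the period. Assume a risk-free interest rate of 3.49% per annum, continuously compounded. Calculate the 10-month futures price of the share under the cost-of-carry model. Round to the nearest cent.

kr 603.17

F = S·e^(rT) = 585.88 · e^(0.0349 × 10/12)
= 585.88 · e^0.029083 = 585.88 × 1.029510
F = kr 603.17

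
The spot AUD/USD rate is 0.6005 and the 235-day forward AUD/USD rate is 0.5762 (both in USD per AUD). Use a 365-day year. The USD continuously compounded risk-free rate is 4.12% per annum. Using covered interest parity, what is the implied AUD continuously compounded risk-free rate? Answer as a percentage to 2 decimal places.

10.54%

F = S·e^((r_USD − r_AUD)T) ⇒ r_AUD = r_USD − ln(F/S)/T
ln(0.5762/0.6005) = -0.041308; /(235/365) = -0.064159
r_AUD = 0.0412 + 0.064159 = 0.105359
r_AUD = 10.54%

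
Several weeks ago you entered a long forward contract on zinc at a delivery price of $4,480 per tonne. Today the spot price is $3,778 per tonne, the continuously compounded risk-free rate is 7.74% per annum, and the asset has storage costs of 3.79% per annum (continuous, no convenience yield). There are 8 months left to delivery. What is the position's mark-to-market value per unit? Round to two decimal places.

-$380.02 per tonne

Current fair forward for the remaining 8 months: F = S·e^((r + u)·T), (r + u) = 0.0774 + 0.0379 = 0.1153
F = 3778 · e^(0.1153 × 8/12) = 3778 × 1.07989808 = 4079.8549
Value of long forward = (F − K)·e^(−rT) = (4079.8549 − 4480) · e^(−0.0774·8/12)
= -400.1451 × 0.94970867 = -380.02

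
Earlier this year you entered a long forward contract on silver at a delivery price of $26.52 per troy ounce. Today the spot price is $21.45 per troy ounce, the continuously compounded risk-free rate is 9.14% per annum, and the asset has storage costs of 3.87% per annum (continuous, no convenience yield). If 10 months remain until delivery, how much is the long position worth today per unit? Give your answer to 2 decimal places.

-$2.42 per troy ounce

Current fair forward for the remaining 10 months: F = S·e^((r + u)·T), (r + u) = 0.0914 + 0.0387 = 0.1301
F = 21.45 · e^(0.1301 × 10/12) = 21.45 × 1.114512 = 23.9063
Value of long forward = (F − K)·e^(−rT) = (23.9063 − 26.52) · e^(−0.0914·10/12)
= -2.6137 × 0.926662 = -2.42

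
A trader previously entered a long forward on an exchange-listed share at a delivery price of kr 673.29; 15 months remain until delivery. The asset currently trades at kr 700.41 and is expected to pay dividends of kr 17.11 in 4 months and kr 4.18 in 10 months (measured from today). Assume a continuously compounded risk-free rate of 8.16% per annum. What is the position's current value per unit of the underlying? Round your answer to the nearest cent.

PV(remaining dividends) I = 17.11·e^(−0.0816·4/12) + 4.18·e^(−0.0816·10/12) = 20.5561
Current forward F = (S − I)·e^(rT) = (700.41 − 20.5561)·e^(0.0816·15/12) = 679.8539 × 1.107383 = 752.8587
Value (long) = (F − K)·e^(−rT) = (752.8587 − 673.29) × 0.903030 = 71.8529
Value = kr 71.85

kr 71.85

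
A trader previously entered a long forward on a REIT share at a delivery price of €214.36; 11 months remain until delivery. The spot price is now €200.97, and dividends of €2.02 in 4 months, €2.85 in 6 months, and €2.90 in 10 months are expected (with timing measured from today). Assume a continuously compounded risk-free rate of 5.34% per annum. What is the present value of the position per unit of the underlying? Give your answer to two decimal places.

-€10.68

PV(remaining dividends) I = 2.02·e^(−0.0534·4/12) + 2.85·e^(−0.0534·6/12) + 2.90·e^(−0.0534·10/12) = 7.5331
Current forward F = (S − I)·e^(rT) = (200.97 − 7.5331)·e^(0.0534·11/12) = 193.4369 × 1.050168 = 203.1412
Value (long) = (F − K)·e^(−rT) = (203.1412 − 214.36) × 0.952229 = -10.6829
Value = -€10.68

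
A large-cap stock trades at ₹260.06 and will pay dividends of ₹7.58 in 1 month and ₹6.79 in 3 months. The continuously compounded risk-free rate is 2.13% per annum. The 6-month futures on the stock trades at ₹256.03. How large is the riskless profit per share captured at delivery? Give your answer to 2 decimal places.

₹7.66 per share

PV(dividends) I = 7.58·e^(−0.0213·1/12) + 6.79·e^(−0.0213·3/12) = 14.3205
Fair futures F* = (S − I)·e^(rT) = (260.06 − 14.3205)·e^0.010650 = 245.7395 × 1.010707 = 248.3706
Market ₹256.03 > fair 248.3706: forward overpriced → cash-and-carry (borrow at r, buy the stock and collect the dividends, short the forward).
Profit at T = |F_mkt − F*| = |256.03 − 248.3706| = ₹7.66 per share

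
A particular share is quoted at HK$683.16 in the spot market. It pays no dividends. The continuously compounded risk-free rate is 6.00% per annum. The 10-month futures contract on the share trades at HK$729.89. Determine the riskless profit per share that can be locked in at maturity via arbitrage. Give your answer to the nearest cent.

HK$11.70 per share

Fair futures: F* = S·e^(carry·T), with carry = r = 0.0600
F* = 683.16 · e^(0.0600 × 10/12) = 683.16 · e^0.050000 = 683.16 × 1.051271 = HK$718.1863
Market HK$729.89 > fair HK$718.1863: forward overpriced → cash-and-carry (buy spot, short the forward).
At maturity, profit = |F_mkt − F*| = |729.89 − 718.1863| = HK$11.70 per share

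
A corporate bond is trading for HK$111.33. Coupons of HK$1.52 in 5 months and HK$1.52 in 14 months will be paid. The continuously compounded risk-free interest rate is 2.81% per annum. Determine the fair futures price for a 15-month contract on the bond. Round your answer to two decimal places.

PV(coupons) I = 1.52·e^(−0.0281·5/12) + 1.52·e^(−0.0281·14/12)
I = 1.5023 + 1.4710 = 2.9733
F = (S − I)·e^(rT) = (111.33 − 2.9733) · e^(0.0281·15/12)
= 108.3567 · e^0.035125 = 108.3567 × 1.035749 = HK$112.23

HK$112.23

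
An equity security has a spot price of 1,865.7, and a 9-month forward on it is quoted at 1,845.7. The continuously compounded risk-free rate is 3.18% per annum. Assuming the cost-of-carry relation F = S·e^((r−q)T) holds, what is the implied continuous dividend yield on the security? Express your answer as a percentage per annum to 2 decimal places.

From F = S·e^((r−q)T): (r − q) = ln(F/S)/T
ln(1845.7/1865.7) = ln(0.989280) = -0.010778
(r − q) = -0.010778 / (9/12) = -0.014371
q = r − ln(F/S)/T = 0.0318 + 0.014371 = 0.046171
q = 4.62%

4.62%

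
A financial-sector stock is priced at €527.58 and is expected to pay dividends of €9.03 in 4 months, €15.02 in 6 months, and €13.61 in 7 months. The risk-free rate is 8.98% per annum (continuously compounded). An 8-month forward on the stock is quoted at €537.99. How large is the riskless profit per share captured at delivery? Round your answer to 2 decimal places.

PV(dividends) I = 9.03·e^(−0.0898·4/12) + 15.02·e^(−0.0898·6/12) + 13.61·e^(−0.0898·7/12) = 36.0396
Fair forward F* = (S − I)·e^(rT) = (527.58 − 36.0396)·e^0.059867 = 491.5404 × 1.061695 = 521.8660
Market €537.99 > fair 521.8660: forward overpriced → cash-and-carry (borrow at r, buy the stock and collect the dividends, short the forward).
Profit at T = |F_mkt − F*| = |537.99 − 521.8660| = €16.12 per share

€16.12 per share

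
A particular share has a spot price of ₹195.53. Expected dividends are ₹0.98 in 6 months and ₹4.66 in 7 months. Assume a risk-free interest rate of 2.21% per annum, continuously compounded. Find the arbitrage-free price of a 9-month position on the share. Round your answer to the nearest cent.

₹193.14

PV(dividends) I = 0.98·e^(−0.0221·6/12) + 4.66·e^(−0.0221·7/12)
I = 0.9692 + 4.6003 = 5.5695
F = (S − I)·e^(rT) = (195.53 − 5.5695) · e^(0.0221·9/12)
= 189.9605 · e^0.016575 = 189.9605 × 1.016713 = ₹193.14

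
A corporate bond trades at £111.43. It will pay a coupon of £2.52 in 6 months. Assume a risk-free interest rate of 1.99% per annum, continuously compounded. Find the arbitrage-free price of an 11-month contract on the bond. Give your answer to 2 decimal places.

£110.94

PV(coupons) I = 2.52·e^(−0.0199·6/12)
I = 2.4951
F = (S − I)·e^(rT) = (111.43 − 2.4951) · e^(0.0199·11/12)
= 108.9349 · e^0.018242 = 108.9349 × 1.018409 = £110.94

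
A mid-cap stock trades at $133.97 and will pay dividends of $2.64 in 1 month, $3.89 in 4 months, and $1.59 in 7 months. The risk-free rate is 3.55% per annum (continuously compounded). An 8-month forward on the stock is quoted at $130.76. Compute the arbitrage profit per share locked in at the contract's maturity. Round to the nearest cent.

PV(dividends) I = 2.64·e^(−0.0355·1/12) + 3.89·e^(−0.0355·4/12) + 1.59·e^(−0.0355·7/12) = 8.0339
Fair forward F* = (S − I)·e^(rT) = (133.97 − 8.0339)·e^0.023667 = 125.9361 × 1.023949 = 128.9521
Market $130.76 > fair 128.9521: forward overpriced → cash-and-carry (borrow at r, buy the stock and collect the dividends, short the forward).
Profit at T = |F_mkt − F*| = |130.76 − 128.9521| = $1.81 per share

$1.81 per share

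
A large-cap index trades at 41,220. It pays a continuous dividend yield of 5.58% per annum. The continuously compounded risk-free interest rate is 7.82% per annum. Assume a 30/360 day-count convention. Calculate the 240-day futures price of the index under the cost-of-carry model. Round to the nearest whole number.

F = S·e^((r − q)T) = 41220 · e^((0.0782 − 0.0558) × 240/360)
= 41220 · e^0.014933 = 41220 × 1.015045
F = 41,840

41,840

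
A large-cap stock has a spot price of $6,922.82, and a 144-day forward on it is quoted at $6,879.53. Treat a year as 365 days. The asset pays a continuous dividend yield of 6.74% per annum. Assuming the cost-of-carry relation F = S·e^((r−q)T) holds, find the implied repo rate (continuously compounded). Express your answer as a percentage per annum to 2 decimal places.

5.15%

From F = S·e^((r−q)T): (r − q) = ln(F/S)/T
ln(6879.53/6922.82) = ln(0.993747) = -0.006273
(r − q) = -0.006273 / (144/365) = -0.015900
r = ln(F/S)/T + q = -0.015900 + 0.0674 = 0.051500
r = 5.15%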